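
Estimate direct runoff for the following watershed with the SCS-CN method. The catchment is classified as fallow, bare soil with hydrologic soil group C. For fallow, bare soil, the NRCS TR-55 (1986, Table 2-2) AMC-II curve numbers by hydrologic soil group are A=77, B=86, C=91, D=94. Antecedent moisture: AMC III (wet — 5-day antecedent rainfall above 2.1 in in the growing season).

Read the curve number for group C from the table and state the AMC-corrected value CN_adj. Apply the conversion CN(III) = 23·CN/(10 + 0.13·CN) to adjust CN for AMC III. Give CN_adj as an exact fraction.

CN_adj = 209300/2183 ≈ 95.877

NRCS table: fallow, bare soil, soil group C → CN(II) = 91
CN(III) from CN(II)=91: (23·91)/(10 + 0.13·91) = 209300/2183 ≈ 95.877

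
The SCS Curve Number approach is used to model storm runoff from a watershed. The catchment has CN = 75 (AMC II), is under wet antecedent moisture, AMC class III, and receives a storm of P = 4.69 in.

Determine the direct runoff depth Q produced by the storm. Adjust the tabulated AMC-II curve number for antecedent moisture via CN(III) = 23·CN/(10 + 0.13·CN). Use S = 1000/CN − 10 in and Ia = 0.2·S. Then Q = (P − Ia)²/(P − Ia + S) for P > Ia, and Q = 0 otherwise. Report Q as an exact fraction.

Wet (AMC III): CN(III) = 23·75/(10 + 0.13·75) = 1725/(79/4) = 6900/79 ≈ 87.342
Retention S: 1000/CN − 10 with CN=87.342 → S = 100/69 ≈ 1.449 in
Ia = 0.2·(100/69) = 20/69 in ≈ 0.290 in
Excess rainfall: 4.690 − 0.290 = 4.400 in; P > Ia so Q > 0
Runoff Q = (P−Ia)²/(P−Ia+S) = (4.400)²/(4.400+1.449) = 921790321/278490900 ≈ 3.310 in

Q = 921790321/278490900 in ≈ 3.310 in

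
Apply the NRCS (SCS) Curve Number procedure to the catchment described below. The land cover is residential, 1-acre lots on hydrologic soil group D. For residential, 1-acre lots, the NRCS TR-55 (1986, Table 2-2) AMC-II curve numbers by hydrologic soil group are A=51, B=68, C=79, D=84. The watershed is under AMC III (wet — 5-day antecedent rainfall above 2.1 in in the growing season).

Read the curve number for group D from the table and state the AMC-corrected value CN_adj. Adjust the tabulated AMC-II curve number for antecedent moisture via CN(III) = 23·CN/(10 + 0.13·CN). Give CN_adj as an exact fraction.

CN_adj = 48300/523 ≈ 92.352

NRCS table: residential, 1-acre lots, soil group D → CN(II) = 84
CN(III) from CN(II)=84: (23·84)/(10 + 0.13·84) = 48300/523 ≈ 92.352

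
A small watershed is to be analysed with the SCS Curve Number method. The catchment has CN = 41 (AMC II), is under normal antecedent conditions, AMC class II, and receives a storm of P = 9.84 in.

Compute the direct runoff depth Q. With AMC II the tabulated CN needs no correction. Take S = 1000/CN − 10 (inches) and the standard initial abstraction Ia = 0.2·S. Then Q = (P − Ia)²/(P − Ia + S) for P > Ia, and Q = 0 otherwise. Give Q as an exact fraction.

Q = 25461248/11216575 in ≈ 2.270 in

Average conditions: CN = 41 (no AMC adjustment).
Max retention: S = 1000/41 − 10 = 590/41 in (≈ 14.390 in)
Initial abstraction Ia = S/5 = (590/41)/5 = 118/41 ≈ 2.878 in
Excess rainfall: 9.840 − 2.878 = 6.962 in; P > Ia so Q > 0
Q = (7136/1025)²/((7136/1025) + 590/41) = (50922496/1050625)/(21886/1025) = 25461248/11216575 in ≈ 2.270 in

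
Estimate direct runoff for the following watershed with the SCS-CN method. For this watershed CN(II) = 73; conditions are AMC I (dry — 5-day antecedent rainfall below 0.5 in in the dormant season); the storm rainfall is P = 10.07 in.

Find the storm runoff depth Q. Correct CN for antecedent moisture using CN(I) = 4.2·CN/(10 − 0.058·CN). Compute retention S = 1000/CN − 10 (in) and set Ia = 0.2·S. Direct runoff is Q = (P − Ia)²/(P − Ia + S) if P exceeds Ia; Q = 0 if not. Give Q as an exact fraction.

Q = 180265628929/44690884700 in ≈ 4.034 in

Dry (AMC I): CN(I) = 4.2·73/(10 − 0.058·73) = (1533/5)/(2883/500) = 51100/961 ≈ 53.174
S = 1000/(51100/961) − 10 = 4500/511 in ≈ 8.806 in
Ia = 0.2·(4500/511) = 900/511 in ≈ 1.761 in
Excess rainfall: 10.070 − 1.761 = 8.309 in; P > Ia so Q > 0
Q: (424577/51100)² ÷ (874577/51100) = 180265628929/44690884700 in (≈ 4.034 in)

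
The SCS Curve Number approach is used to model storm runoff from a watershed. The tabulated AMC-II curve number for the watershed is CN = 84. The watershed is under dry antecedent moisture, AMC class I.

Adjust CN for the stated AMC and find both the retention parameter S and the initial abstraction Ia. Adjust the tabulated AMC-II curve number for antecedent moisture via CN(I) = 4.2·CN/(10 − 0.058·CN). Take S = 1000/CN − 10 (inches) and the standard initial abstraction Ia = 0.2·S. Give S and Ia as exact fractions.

CN(I) from CN(II)=84: (4.2·84)/(10 − 0.058·84) = 44100/641 ≈ 68.799
Max retention: S = 1000/(44100/641) − 10 = 2000/441 in (≈ 4.535 in)
Ia = 0.2·(2000/441) = 400/441 in ≈ 0.907 in

S = 2000/441 in ≈ 4.535 in; Ia = 400/441 in ≈ 0.907 in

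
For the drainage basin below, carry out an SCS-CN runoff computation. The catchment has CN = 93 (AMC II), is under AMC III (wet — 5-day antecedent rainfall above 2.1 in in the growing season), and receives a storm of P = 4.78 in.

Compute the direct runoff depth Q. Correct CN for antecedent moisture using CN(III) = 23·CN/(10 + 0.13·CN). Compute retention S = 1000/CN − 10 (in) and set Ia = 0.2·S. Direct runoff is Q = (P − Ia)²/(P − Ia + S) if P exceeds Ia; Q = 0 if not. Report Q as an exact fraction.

Q = 254238816841/57669685950 in ≈ 4.409 in

Wet (AMC III): CN(III) = 23·93/(10 + 0.13·93) = 2139/(2209/100) = 213900/2209 ≈ 96.831
Retention S: 1000/CN − 10 with CN=96.831 → S = 700/2139 ≈ 0.327 in
Ia = 0.2S: 0.2·0.327 = 0.065 in (exactly 140/2139)
P − Ia = 4.780 − 0.065 = 504221/106950 ≈ 4.715 in (> 0, runoff occurs)
Runoff Q = (P−Ia)²/(P−Ia+S) = (4.715)²/(4.715+0.327) = 254238816841/57669685950 ≈ 4.409 in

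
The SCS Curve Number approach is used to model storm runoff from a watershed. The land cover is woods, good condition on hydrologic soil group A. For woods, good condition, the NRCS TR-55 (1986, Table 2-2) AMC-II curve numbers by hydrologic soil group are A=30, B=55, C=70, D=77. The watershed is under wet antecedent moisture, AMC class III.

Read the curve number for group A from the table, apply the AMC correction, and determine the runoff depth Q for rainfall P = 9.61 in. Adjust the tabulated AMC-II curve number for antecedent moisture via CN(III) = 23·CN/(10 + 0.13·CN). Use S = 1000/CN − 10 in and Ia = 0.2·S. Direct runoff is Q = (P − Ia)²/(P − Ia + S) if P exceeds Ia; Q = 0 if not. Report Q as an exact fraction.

NRCS table: woods, good condition, soil group A → CN(II) = 30
Adjust CN=30 to AMC III: 23·30/(10 + 0.13·30) → 690 ÷ (139/10) = 6900/139 ≈ 49.640
Max retention: S = 1000/(6900/139) − 10 = 700/69 in (≈ 10.145 in)
Ia = 0.2·(700/69) = 140/69 in ≈ 2.029 in
P − Ia = 9.610 − 2.029 = 52309/6900 ≈ 7.581 in (> 0, runoff occurs)
Runoff Q = (P−Ia)²/(P−Ia+S) = (7.581)²/(7.581+10.145) = 2736231481/843932100 ≈ 3.242 in

Q = 2736231481/843932100 in ≈ 3.242 in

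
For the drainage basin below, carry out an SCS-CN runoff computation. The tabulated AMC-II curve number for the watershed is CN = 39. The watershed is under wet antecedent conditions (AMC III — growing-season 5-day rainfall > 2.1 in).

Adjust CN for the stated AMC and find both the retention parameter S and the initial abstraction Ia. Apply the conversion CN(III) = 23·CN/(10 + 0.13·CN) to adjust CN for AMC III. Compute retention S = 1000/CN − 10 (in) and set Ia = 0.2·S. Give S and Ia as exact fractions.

Wet (AMC III): CN(III) = 23·39/(10 + 0.13·39) = 897/(1507/100) = 89700/1507 ≈ 59.522
Max retention: S = 1000/(89700/1507) − 10 = 6100/897 in (≈ 6.800 in)
Initial abstraction Ia = S/5 = (6100/897)/5 = 1220/897 ≈ 1.360 in

S = 6100/897 in ≈ 6.800 in; Ia = 1220/897 in ≈ 1.360 in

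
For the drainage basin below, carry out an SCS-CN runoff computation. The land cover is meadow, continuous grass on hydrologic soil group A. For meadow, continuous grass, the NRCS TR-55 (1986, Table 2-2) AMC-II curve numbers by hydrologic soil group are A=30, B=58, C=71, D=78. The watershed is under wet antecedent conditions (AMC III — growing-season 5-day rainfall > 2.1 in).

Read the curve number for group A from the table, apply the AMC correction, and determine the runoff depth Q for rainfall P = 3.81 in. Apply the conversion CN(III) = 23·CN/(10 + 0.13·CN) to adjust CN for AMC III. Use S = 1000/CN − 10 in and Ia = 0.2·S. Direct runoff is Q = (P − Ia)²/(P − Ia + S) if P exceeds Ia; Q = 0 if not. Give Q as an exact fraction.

Q = 151019521/567794100 in ≈ 0.266 in

NRCS table: meadow, continuous grass, soil group A → CN(II) = 30
Adjust CN=30 to AMC III: 23·30/(10 + 0.13·30) → 690 ÷ (139/10) = 6900/139 ≈ 49.640
Max retention: S = 1000/(6900/139) − 10 = 700/69 in (≈ 10.145 in)
Ia = 0.2S: 0.2·10.145 = 2.029 in (exactly 140/69)
Since P=3.810 > Ia=2.029: effective rainfall P−Ia = 12289/6900 in
Runoff Q = (P−Ia)²/(P−Ia+S) = (1.781)²/(1.781+10.145) = 151019521/567794100 ≈ 0.266 in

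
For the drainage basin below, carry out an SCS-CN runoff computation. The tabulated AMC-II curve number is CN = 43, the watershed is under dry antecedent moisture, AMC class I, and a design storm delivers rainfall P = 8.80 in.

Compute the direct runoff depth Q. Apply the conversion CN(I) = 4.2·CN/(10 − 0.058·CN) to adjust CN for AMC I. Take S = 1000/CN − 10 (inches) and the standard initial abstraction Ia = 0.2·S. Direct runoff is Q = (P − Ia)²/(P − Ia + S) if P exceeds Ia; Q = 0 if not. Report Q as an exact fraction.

Dry (AMC I): CN(I) = 4.2·43/(10 − 0.058·43) = (903/5)/(3753/500) = 30100/1251 ≈ 24.061
Max retention: S = 1000/(30100/1251) − 10 = 9500/301 in (≈ 31.561 in)
Ia = 0.2·(9500/301) = 1900/301 in ≈ 6.312 in
Excess rainfall: 8.800 − 6.312 = 2.488 in; P > Ia so Q > 0
Q = (3744/1505)²/((3744/1505) + 9500/301) = (14017536/2265025)/(51244/1505) = 3504384/19280555 in ≈ 0.182 in

Q = 3504384/19280555 in ≈ 0.182 in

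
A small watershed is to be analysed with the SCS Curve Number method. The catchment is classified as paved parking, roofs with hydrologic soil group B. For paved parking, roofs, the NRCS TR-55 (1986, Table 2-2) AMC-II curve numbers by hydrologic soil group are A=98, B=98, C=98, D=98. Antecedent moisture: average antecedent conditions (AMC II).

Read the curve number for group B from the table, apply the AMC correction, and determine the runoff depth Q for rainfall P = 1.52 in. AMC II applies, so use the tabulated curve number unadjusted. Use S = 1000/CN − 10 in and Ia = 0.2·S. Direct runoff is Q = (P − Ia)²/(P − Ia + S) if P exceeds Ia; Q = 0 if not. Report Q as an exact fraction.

Q = 1641672/1262975 in ≈ 1.300 in

NRCS table: paved parking, roofs, soil group B → CN(II) = 98
Average conditions: CN = 98 (no AMC adjustment).
Retention S: 1000/CN − 10 with CN=98.000 → S = 10/49 ≈ 0.204 in
Initial abstraction Ia = S/5 = (10/49)/5 = 2/49 ≈ 0.041 in
P − Ia = 1.520 − 0.041 = 1812/1225 ≈ 1.479 in (> 0, runoff occurs)
Runoff Q = (P−Ia)²/(P−Ia+S) = (1.479)²/(1.479+0.204) = 1641672/1262975 ≈ 1.300 in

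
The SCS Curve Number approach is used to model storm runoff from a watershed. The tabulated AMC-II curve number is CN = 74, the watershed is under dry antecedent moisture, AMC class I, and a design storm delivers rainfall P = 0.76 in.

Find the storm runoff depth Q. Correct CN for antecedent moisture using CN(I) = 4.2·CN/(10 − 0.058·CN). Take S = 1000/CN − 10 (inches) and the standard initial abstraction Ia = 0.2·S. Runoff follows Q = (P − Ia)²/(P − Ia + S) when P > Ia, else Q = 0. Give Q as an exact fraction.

Dry (AMC I): CN(I) = 4.2·74/(10 − 0.058·74) = (1554/5)/(1427/250) = 77700/1427 ≈ 54.450
Retention S: 1000/CN − 10 with CN=54.450 → S = 6500/777 ≈ 8.366 in
Ia = 0.2S: 0.2·8.366 = 1.673 in (exactly 1300/777)
P = 0.760 ≤ Ia = 1.673 in: entire storm abstracted, Q = 0.

Q = 0 in ≈ 0.000 in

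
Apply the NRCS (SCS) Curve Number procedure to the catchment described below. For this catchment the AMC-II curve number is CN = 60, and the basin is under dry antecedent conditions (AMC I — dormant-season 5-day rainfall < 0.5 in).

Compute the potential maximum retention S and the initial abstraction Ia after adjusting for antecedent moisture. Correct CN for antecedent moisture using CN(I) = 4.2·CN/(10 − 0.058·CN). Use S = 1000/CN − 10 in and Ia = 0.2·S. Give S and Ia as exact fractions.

CN(I) from CN(II)=60: (4.2·60)/(10 − 0.058·60) = 6300/163 ≈ 38.650
Retention S: 1000/CN − 10 with CN=38.650 → S = 1000/63 ≈ 15.873 in
Initial abstraction Ia = S/5 = (1000/63)/5 = 200/63 ≈ 3.175 in

S = 1000/63 in ≈ 15.873 in; Ia = 200/63 in ≈ 3.175 in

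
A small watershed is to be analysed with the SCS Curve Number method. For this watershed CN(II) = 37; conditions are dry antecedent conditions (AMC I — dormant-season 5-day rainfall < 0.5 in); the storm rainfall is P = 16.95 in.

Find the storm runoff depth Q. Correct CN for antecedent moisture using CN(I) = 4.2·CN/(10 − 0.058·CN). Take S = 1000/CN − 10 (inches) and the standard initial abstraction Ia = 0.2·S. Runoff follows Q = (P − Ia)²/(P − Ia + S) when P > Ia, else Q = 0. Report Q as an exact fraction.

Q = 14270283/9013940 in ≈ 1.583 in

CN(I) from CN(II)=37: (4.2·37)/(10 − 0.058·37) = 3700/187 ≈ 19.786
Max retention: S = 1000/(3700/187) − 10 = 1500/37 in (≈ 40.541 in)
Ia = 0.2S: 0.2·40.541 = 8.108 in (exactly 300/37)
P − Ia = 16.950 − 8.108 = 6543/740 ≈ 8.842 in (> 0, runoff occurs)
Q = (6543/740)²/((6543/740) + 1500/37) = (42810849/547600)/(36543/740) = 14270283/9013940 in ≈ 1.583 in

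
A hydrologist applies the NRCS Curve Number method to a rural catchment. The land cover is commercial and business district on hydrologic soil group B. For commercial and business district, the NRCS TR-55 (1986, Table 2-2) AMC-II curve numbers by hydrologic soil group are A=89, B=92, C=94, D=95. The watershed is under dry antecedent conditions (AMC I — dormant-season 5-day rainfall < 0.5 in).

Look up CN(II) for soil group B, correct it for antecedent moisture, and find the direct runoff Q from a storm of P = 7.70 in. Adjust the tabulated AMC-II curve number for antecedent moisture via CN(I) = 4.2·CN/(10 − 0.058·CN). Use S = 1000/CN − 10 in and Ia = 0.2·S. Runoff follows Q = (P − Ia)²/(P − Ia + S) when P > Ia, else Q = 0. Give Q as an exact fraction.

Q = 1238406481/218272530 in ≈ 5.674 in

NRCS table: commercial and business district, soil group B → CN(II) = 92
Dry (AMC I): CN(I) = 4.2·92/(10 − 0.058·92) = (1932/5)/(583/125) = 48300/583 ≈ 82.847
Retention S: 1000/CN − 10 with CN=82.847 → S = 1000/483 ≈ 2.070 in
Ia = 0.2·(1000/483) = 200/483 in ≈ 0.414 in
Since P=7.700 > Ia=0.414: effective rainfall P−Ia = 35191/4830 in
Q: (35191/4830)² ÷ (45191/4830) = 1238406481/218272530 in (≈ 5.674 in)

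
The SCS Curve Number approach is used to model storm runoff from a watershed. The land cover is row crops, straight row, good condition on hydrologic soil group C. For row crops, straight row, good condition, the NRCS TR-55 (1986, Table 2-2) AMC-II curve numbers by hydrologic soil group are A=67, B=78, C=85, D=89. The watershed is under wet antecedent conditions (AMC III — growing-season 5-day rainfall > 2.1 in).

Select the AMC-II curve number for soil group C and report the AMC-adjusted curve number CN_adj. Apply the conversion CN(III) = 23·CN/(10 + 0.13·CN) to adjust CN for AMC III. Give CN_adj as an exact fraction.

NRCS table: row crops, straight row, good condition, soil group C → CN(II) = 85
Wet (AMC III): CN(III) = 23·85/(10 + 0.13·85) = 1955/(421/20) = 39100/421 ≈ 92.874

CN_adj = 39100/421 ≈ 92.874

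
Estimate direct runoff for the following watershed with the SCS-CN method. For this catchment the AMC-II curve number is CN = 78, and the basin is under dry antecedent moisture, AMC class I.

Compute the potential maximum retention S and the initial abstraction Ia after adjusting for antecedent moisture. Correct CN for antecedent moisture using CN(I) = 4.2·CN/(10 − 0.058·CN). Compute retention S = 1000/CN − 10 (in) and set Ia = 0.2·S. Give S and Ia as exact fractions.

Dry (AMC I): CN(I) = 4.2·78/(10 − 0.058·78) = (1638/5)/(1369/250) = 81900/1369 ≈ 59.825
Retention S: 1000/CN − 10 with CN=59.825 → S = 5500/819 ≈ 6.716 in
Initial abstraction Ia = S/5 = (5500/819)/5 = 1100/819 ≈ 1.343 in

S = 5500/819 in ≈ 6.716 in; Ia = 1100/819 in ≈ 1.343 in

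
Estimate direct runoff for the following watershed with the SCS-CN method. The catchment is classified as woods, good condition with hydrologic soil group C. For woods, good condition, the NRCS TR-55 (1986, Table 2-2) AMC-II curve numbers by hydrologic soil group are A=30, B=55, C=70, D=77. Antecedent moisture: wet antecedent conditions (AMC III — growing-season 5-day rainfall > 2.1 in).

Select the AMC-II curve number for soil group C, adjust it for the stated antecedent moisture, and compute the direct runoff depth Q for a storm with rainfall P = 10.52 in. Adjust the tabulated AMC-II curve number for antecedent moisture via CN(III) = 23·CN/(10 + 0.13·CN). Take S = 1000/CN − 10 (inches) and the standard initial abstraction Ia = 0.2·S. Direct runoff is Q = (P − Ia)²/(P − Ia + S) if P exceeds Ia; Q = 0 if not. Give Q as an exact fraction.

Q = 1668150649/194580575 in ≈ 8.573 in

NRCS table: woods, good condition, soil group C → CN(II) = 70
CN(III) from CN(II)=70: (23·70)/(10 + 0.13·70) = 16100/191 ≈ 84.293
S = 1000/(16100/191) − 10 = 300/161 in ≈ 1.863 in
Ia = 0.2·(300/161) = 60/161 in ≈ 0.373 in
Since P=10.520 > Ia=0.373: effective rainfall P−Ia = 40843/4025 in
Q = (40843/4025)²/((40843/4025) + 300/161) = (1668150649/16200625)/(48343/4025) = 1668150649/194580575 in ≈ 8.573 in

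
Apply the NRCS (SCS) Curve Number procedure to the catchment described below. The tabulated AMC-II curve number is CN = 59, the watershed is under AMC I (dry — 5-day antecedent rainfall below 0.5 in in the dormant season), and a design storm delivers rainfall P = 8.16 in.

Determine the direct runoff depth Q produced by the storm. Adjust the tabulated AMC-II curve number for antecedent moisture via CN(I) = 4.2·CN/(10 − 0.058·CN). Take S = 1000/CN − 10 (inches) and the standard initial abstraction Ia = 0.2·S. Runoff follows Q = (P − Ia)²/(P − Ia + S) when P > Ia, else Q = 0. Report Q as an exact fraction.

Q = 5644216384/5132216775 in ≈ 1.100 in

Adjust CN=59 to AMC I: 4.2·59/(10 − 0.058·59) → (1239/5) ÷ (3289/500) = 123900/3289 ≈ 37.671
Max retention: S = 1000/(123900/3289) − 10 = 20500/1239 in (≈ 16.546 in)
Ia = 0.2S: 0.2·16.546 = 3.309 in (exactly 4100/1239)
P − Ia = 8.160 − 3.309 = 150256/30975 ≈ 4.851 in (> 0, runoff occurs)
Q: (150256/30975)² ÷ (662756/30975) = 5644216384/5132216775 in (≈ 1.100 in)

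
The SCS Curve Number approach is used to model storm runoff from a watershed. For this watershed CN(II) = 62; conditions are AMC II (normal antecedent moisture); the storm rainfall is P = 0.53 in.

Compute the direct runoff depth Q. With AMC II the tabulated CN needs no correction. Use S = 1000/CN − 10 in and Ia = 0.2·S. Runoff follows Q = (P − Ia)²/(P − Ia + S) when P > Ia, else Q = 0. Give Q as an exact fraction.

Average conditions: CN = 62 (no AMC adjustment).
Retention S: 1000/CN − 10 with CN=62.000 → S = 190/31 ≈ 6.129 in
Ia = 0.2·(190/31) = 38/31 in ≈ 1.226 in
P = 0.530 ≤ Ia = 1.226 in: entire storm abstracted, Q = 0.

Q = 0 in ≈ 0.000 in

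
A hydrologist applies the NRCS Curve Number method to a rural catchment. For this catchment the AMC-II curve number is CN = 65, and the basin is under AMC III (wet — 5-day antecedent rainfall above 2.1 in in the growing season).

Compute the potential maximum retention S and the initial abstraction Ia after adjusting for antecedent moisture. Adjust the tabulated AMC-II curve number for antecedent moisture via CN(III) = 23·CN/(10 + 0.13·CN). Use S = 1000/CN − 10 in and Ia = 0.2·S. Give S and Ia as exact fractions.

S = 700/299 in ≈ 2.341 in; Ia = 140/299 in ≈ 0.468 in

Adjust CN=65 to AMC III: 23·65/(10 + 0.13·65) → 1495 ÷ (369/20) = 29900/369 ≈ 81.030
S = 1000/(29900/369) − 10 = 700/299 in ≈ 2.341 in
Ia = 0.2S: 0.2·2.341 = 0.468 in (exactly 140/299)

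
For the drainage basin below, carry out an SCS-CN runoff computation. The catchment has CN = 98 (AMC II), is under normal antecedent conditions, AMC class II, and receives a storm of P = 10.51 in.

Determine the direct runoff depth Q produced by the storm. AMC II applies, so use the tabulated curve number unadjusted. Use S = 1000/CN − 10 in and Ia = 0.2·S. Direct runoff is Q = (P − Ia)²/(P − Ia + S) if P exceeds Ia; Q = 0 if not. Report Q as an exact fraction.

CN(II) = 98; AMC II needs no correction.
Retention S: 1000/CN − 10 with CN=98.000 → S = 10/49 ≈ 0.204 in
Ia = 0.2·(10/49) = 2/49 in ≈ 0.041 in
Excess rainfall: 10.510 − 0.041 = 10.469 in; P > Ia so Q > 0
Q = (51299/4900)²/((51299/4900) + 10/49) = (2631587401/24010000)/(52299/4900) = 2631587401/256265100 in ≈ 10.269 in

Q = 2631587401/256265100 in ≈ 10.269 in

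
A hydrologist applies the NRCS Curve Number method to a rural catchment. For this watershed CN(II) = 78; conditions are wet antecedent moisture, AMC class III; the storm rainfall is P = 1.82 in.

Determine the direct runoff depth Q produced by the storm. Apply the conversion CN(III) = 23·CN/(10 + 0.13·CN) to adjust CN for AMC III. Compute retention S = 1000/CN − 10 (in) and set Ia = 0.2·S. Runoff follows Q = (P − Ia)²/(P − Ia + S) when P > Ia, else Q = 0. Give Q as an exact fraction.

Adjust CN=78 to AMC III: 23·78/(10 + 0.13·78) → 1794 ÷ (1007/50) = 89700/1007 ≈ 89.076
S = 1000/(89700/1007) − 10 = 1100/897 in ≈ 1.226 in
Initial abstraction Ia = S/5 = (1100/897)/5 = 220/897 ≈ 0.245 in
P − Ia = 1.820 − 0.245 = 70627/44850 ≈ 1.575 in (> 0, runoff occurs)
Q: (70627/44850)² ÷ (125627/44850) = 4988173129/5634370950 in (≈ 0.885 in)

Q = 4988173129/5634370950 in ≈ 0.885 in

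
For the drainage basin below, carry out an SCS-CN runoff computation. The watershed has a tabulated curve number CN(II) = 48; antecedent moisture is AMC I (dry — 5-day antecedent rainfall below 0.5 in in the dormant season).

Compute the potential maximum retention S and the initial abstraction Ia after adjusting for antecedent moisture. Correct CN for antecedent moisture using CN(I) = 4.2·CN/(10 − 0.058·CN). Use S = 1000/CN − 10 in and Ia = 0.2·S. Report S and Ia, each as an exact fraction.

Adjust CN=48 to AMC I: 4.2·48/(10 − 0.058·48) → (1008/5) ÷ (902/125) = 12600/451 ≈ 27.938
Max retention: S = 1000/(12600/451) − 10 = 1625/63 in (≈ 25.794 in)
Ia = 0.2S: 0.2·25.794 = 5.159 in (exactly 325/63)

S = 1625/63 in ≈ 25.794 in; Ia = 325/63 in ≈ 5.159 in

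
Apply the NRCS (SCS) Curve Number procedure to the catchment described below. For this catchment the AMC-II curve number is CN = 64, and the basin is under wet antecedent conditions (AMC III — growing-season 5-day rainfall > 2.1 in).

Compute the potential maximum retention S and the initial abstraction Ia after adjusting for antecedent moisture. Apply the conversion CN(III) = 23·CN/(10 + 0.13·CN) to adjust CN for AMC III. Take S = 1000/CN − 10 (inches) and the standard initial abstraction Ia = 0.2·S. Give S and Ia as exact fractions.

S = 225/92 in ≈ 2.446 in; Ia = 45/92 in ≈ 0.489 in

Wet (AMC III): CN(III) = 23·64/(10 + 0.13·64) = 1472/(458/25) = 18400/229 ≈ 80.349
Retention S: 1000/CN − 10 with CN=80.349 → S = 225/92 ≈ 2.446 in
Ia = 0.2·(225/92) = 45/92 in ≈ 0.489 in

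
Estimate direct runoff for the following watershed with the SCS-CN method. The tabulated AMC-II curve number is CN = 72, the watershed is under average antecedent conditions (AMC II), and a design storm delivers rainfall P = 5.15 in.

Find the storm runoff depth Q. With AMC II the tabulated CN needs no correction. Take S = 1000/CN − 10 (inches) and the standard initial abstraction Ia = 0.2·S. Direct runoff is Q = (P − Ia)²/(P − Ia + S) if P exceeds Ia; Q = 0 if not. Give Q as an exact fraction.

CN(II) = 72; AMC II needs no correction.
S = 1000/72 − 10 = 35/9 in ≈ 3.889 in
Initial abstraction Ia = S/5 = (35/9)/5 = 7/9 ≈ 0.778 in
Excess rainfall: 5.150 − 0.778 = 4.372 in; P > Ia so Q > 0
Q: (787/180)² ÷ (1487/180) = 619369/267660 in (≈ 2.314 in)

Q = 619369/267660 in ≈ 2.314 in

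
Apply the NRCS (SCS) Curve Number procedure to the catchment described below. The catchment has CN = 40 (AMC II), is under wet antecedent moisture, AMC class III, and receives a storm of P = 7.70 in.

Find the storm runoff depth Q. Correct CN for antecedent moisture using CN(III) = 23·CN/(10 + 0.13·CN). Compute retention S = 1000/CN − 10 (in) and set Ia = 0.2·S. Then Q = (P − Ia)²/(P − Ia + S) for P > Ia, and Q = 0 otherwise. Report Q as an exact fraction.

Q = 2163841/683330 in ≈ 3.167 in

Wet (AMC III): CN(III) = 23·40/(10 + 0.13·40) = 920/(76/5) = 1150/19 ≈ 60.526
Max retention: S = 1000/(1150/19) − 10 = 150/23 in (≈ 6.522 in)
Ia = 0.2S: 0.2·6.522 = 1.304 in (exactly 30/23)
Since P=7.700 > Ia=1.304: effective rainfall P−Ia = 1471/230 in
Q: (1471/230)² ÷ (2971/230) = 2163841/683330 in (≈ 3.167 in)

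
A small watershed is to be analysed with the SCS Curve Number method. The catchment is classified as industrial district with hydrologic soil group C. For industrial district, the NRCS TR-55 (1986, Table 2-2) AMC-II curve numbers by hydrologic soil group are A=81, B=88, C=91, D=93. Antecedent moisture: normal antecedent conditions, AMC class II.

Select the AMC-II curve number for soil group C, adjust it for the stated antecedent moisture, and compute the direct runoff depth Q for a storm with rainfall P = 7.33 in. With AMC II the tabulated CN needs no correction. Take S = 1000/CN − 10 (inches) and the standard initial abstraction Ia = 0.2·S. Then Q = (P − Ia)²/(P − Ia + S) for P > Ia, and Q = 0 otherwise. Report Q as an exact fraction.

Q = 4212399409/672517300 in ≈ 6.264 in

NRCS table: industrial district, soil group C → CN(II) = 91
Average conditions: CN = 91 (no AMC adjustment).
S = 1000/91 − 10 = 90/91 in ≈ 0.989 in
Initial abstraction Ia = S/5 = (90/91)/5 = 18/91 ≈ 0.198 in
P − Ia = 7.330 − 0.198 = 64903/9100 ≈ 7.132 in (> 0, runoff occurs)
Q: (64903/9100)² ÷ (73903/9100) = 4212399409/672517300 in (≈ 6.264 in)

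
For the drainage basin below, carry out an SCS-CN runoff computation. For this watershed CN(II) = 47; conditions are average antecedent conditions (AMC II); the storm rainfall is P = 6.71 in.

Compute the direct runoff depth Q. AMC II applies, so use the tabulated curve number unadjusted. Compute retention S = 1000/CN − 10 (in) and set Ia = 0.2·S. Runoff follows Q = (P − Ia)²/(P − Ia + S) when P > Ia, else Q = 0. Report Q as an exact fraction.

CN(II) = 47; AMC II needs no correction.
S = 1000/47 − 10 = 530/47 in ≈ 11.277 in
Ia = 0.2S: 0.2·11.277 = 2.255 in (exactly 106/47)
P − Ia = 6.710 − 2.255 = 20937/4700 ≈ 4.455 in (> 0, runoff occurs)
Q = (20937/4700)²/((20937/4700) + 530/47) = (438357969/22090000)/(73937/4700) = 438357969/347503900 in ≈ 1.261 in

Q = 438357969/347503900 in ≈ 1.261 in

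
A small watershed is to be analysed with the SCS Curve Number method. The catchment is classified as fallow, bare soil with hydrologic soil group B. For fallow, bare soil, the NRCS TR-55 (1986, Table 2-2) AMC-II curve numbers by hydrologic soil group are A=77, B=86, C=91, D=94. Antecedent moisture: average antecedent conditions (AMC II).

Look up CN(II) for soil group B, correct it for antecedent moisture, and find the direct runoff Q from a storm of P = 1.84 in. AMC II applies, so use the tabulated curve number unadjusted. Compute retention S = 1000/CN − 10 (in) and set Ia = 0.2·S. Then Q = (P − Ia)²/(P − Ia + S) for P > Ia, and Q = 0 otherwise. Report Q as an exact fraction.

Q = 1325192/1815675 in ≈ 0.730 in

NRCS table: fallow, bare soil, soil group B → CN(II) = 86
Average conditions: CN = 86 (no AMC adjustment).
S = 1000/86 − 10 = 70/43 in ≈ 1.628 in
Ia = 0.2S: 0.2·1.628 = 0.326 in (exactly 14/43)
P − Ia = 1.840 − 0.326 = 1628/1075 ≈ 1.514 in (> 0, runoff occurs)
Q: (1628/1075)² ÷ (3378/1075) = 1325192/1815675 in (≈ 0.730 in)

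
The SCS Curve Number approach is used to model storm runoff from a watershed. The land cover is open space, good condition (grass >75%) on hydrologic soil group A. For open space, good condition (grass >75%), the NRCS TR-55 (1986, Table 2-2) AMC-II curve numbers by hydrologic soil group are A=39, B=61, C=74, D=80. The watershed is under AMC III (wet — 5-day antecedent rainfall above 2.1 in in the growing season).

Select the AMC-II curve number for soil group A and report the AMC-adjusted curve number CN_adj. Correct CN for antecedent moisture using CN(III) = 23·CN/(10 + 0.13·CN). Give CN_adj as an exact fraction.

NRCS table: open space, good condition (grass >75%), soil group A → CN(II) = 39
CN(III) from CN(II)=39: (23·39)/(10 + 0.13·39) = 89700/1507 ≈ 59.522

CN_adj = 89700/1507 ≈ 59.522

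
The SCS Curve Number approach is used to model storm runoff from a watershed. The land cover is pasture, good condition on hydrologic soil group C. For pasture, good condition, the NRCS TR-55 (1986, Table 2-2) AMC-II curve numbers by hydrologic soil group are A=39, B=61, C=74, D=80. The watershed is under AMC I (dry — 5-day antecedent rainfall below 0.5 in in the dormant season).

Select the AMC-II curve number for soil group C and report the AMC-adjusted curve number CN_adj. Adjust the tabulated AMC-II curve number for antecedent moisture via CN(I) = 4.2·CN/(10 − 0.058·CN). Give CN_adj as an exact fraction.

CN_adj = 77700/1427 ≈ 54.450

NRCS table: pasture, good condition, soil group C → CN(II) = 74
Dry (AMC I): CN(I) = 4.2·74/(10 − 0.058·74) = (1554/5)/(1427/250) = 77700/1427 ≈ 54.450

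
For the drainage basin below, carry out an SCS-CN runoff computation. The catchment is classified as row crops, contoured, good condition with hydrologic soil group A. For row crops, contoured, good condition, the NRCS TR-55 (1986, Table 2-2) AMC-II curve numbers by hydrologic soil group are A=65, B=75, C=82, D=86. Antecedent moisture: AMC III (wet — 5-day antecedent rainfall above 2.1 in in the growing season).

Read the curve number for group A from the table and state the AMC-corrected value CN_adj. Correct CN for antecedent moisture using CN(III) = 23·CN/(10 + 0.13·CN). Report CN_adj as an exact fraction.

NRCS table: row crops, contoured, good condition, soil group A → CN(II) = 65
CN(III) from CN(II)=65: (23·65)/(10 + 0.13·65) = 29900/369 ≈ 81.030

CN_adj = 29900/369 ≈ 81.030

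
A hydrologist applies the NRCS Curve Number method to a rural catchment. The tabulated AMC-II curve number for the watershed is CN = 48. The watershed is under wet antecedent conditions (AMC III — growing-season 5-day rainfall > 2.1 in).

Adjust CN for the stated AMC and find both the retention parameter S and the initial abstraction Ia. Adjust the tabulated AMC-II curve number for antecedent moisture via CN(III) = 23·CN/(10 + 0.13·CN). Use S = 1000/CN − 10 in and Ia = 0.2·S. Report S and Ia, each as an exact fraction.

S = 325/69 in ≈ 4.710 in; Ia = 65/69 in ≈ 0.942 in

CN(III) from CN(II)=48: (23·48)/(10 + 0.13·48) = 13800/203 ≈ 67.980
S = 1000/(13800/203) − 10 = 325/69 in ≈ 4.710 in
Ia = 0.2S: 0.2·4.710 = 0.942 in (exactly 65/69)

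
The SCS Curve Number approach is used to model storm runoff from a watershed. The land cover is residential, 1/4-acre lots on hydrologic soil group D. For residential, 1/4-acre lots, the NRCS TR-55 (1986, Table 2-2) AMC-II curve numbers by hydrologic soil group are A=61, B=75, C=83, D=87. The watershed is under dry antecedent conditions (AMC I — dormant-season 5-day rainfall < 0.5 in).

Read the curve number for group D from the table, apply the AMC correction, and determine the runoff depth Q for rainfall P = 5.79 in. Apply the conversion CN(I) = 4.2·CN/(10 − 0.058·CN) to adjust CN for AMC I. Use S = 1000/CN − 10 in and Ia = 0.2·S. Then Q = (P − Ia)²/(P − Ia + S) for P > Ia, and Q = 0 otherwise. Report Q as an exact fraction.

Q = 860874075889/288270089100 in ≈ 2.986 in

NRCS table: residential, 1/4-acre lots, soil group D → CN(II) = 87
Adjust CN=87 to AMC I: 4.2·87/(10 − 0.058·87) → (1827/5) ÷ (2477/500) = 182700/2477 ≈ 73.759
Max retention: S = 1000/(182700/2477) − 10 = 6500/1827 in (≈ 3.558 in)
Ia = 0.2S: 0.2·3.558 = 0.712 in (exactly 1300/1827)
Excess rainfall: 5.790 − 0.712 = 5.078 in; P > Ia so Q > 0
Q = (927833/182700)²/((927833/182700) + 6500/1827) = (860874075889/33379290000)/(1577833/182700) = 860874075889/288270089100 in ≈ 2.986 in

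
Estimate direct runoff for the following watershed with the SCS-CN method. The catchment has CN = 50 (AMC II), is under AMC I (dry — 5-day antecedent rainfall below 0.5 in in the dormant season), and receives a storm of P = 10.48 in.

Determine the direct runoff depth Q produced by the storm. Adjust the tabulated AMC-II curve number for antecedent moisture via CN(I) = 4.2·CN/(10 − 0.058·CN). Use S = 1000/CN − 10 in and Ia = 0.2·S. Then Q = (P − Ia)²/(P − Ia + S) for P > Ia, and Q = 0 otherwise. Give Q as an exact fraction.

Dry (AMC I): CN(I) = 4.2·50/(10 − 0.058·50) = 210/(71/10) = 2100/71 ≈ 29.577
Max retention: S = 1000/(2100/71) − 10 = 500/21 in (≈ 23.810 in)
Ia = 0.2·(500/21) = 100/21 in ≈ 4.762 in
Since P=10.480 > Ia=4.762: effective rainfall P−Ia = 3002/525 in
Q: (3002/525)² ÷ (15502/525) = 4506002/4069275 in (≈ 1.107 in)

Q = 4506002/4069275 in ≈ 1.107 in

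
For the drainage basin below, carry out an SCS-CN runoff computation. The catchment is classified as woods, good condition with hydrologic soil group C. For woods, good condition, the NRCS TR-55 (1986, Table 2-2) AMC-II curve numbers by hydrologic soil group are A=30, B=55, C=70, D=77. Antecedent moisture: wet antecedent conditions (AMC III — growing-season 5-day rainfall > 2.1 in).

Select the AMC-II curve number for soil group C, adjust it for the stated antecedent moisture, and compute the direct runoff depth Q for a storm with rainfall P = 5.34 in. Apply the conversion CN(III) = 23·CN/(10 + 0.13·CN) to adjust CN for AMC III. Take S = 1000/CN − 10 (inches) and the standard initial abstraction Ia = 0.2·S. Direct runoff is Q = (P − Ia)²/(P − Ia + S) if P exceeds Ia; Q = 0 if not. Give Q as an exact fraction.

Q = 532986723/147548450 in ≈ 3.612 in

NRCS table: woods, good condition, soil group C → CN(II) = 70
Wet (AMC III): CN(III) = 23·70/(10 + 0.13·70) = 1610/(191/10) = 16100/191 ≈ 84.293
Retention S: 1000/CN − 10 with CN=84.293 → S = 300/161 ≈ 1.863 in
Ia = 0.2·(300/161) = 60/161 in ≈ 0.373 in
Excess rainfall: 5.340 − 0.373 = 4.967 in; P > Ia so Q > 0
Runoff Q = (P−Ia)²/(P−Ia+S) = (4.967)²/(4.967+1.863) = 532986723/147548450 ≈ 3.612 in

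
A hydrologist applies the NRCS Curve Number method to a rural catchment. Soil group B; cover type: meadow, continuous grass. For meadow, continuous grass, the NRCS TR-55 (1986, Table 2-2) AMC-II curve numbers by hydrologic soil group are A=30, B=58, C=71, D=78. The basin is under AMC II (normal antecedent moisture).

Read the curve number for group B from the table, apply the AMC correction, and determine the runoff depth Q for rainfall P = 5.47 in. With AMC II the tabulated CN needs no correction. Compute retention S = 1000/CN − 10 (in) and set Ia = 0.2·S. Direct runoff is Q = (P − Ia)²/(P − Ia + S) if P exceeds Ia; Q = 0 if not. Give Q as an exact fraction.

Q = 136025569/94722700 in ≈ 1.436 in

NRCS table: meadow, continuous grass, soil group B → CN(II) = 58
AMC II — tabulated CN = 58 applies directly.
S = 1000/58 − 10 = 210/29 in ≈ 7.241 in
Initial abstraction Ia = S/5 = (210/29)/5 = 42/29 ≈ 1.448 in
Excess rainfall: 5.470 − 1.448 = 4.022 in; P > Ia so Q > 0
Runoff Q = (P−Ia)²/(P−Ia+S) = (4.022)²/(4.022+7.241) = 136025569/94722700 ≈ 1.436 in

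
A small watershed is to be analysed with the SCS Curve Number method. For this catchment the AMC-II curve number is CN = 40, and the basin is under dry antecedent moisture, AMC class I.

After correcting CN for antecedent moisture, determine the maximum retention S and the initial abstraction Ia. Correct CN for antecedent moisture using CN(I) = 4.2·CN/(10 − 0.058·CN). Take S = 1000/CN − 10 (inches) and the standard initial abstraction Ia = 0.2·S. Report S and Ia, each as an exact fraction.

Dry (AMC I): CN(I) = 4.2·40/(10 − 0.058·40) = 168/(192/25) = 175/8 ≈ 21.875
Retention S: 1000/CN − 10 with CN=21.875 → S = 250/7 ≈ 35.714 in
Initial abstraction Ia = S/5 = (250/7)/5 = 50/7 ≈ 7.143 in

S = 250/7 in ≈ 35.714 in; Ia = 50/7 in ≈ 7.143 in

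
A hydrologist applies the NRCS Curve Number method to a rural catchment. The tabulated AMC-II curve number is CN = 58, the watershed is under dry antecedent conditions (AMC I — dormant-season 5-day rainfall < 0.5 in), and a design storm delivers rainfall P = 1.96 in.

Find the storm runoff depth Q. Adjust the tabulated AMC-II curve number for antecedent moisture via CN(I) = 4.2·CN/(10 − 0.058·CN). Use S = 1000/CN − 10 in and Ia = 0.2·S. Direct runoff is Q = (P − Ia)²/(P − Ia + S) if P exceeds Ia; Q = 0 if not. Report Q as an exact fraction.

Q = 0 in ≈ 0.000 in

Adjust CN=58 to AMC I: 4.2·58/(10 − 0.058·58) → (1218/5) ÷ (1659/250) = 2900/79 ≈ 36.709
Retention S: 1000/CN − 10 with CN=36.709 → S = 500/29 ≈ 17.241 in
Ia = 0.2·(500/29) = 100/29 in ≈ 3.448 in
P = 1.960 ≤ Ia = 3.448 in: entire storm abstracted, Q = 0.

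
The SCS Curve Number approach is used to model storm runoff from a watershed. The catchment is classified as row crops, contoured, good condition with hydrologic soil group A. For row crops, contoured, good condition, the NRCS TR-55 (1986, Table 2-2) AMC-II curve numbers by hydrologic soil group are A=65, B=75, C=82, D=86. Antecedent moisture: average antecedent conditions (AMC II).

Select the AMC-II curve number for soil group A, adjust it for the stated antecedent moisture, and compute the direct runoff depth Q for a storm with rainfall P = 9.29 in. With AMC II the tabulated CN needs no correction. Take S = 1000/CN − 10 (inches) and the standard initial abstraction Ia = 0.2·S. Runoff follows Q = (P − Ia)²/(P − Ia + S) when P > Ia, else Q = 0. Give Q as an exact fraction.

NRCS table: row crops, contoured, good condition, soil group A → CN(II) = 65
CN(II) = 65; AMC II needs no correction.
S = 1000/65 − 10 = 70/13 in ≈ 5.385 in
Ia = 0.2S: 0.2·5.385 = 1.077 in (exactly 14/13)
Since P=9.290 > Ia=1.077: effective rainfall P−Ia = 10677/1300 in
Q: (10677/1300)² ÷ (17677/1300) = 113998329/22980100 in (≈ 4.961 in)

Q = 113998329/22980100 in ≈ 4.961 in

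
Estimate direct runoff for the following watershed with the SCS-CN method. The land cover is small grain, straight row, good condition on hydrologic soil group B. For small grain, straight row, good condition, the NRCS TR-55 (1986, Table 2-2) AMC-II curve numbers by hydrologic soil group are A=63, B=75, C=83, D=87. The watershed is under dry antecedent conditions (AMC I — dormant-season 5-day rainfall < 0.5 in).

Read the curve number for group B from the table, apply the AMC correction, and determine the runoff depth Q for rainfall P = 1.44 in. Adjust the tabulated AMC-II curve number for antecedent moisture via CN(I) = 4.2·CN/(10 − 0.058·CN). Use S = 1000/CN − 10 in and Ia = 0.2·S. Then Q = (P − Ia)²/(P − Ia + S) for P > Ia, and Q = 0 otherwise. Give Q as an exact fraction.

Q = 0 in ≈ 0.000 in

NRCS table: small grain, straight row, good condition, soil group B → CN(II) = 75
CN(I) from CN(II)=75: (4.2·75)/(10 − 0.058·75) = 6300/113 ≈ 55.752
Retention S: 1000/CN − 10 with CN=55.752 → S = 500/63 ≈ 7.937 in
Ia = 0.2·(500/63) = 100/63 in ≈ 1.587 in
P = 1.440 ≤ Ia = 1.587 in: entire storm abstracted, Q = 0.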